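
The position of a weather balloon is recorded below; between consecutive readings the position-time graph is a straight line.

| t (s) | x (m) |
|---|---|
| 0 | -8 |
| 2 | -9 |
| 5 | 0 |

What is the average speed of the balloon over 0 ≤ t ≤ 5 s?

2 m/s

Average speed = (total path length)/(elapsed time); on a piecewise-linear x-t graph the path length is Σ|Δx|.
0–2 s: |Δx| = |-9 − -8| = 1 m
2–5 s: |Δx| = |0 − -9| = 9 m
Total path = 10 m; average speed = 10/5 = 2 m/s.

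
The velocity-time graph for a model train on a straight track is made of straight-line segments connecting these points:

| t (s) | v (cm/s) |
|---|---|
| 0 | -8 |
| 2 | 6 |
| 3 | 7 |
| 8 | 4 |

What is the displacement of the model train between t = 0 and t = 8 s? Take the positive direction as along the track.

Displacement is the signed area under the v-t curve.
0–2 s: ½(-8 + 6)(2) = -2 cm
2–3 s: ½(6 + 7)(1) = 6.5 cm
3–8 s: ½(7 + 4)(5) = 27.5 cm
Net displacement = 32 cm

32 cm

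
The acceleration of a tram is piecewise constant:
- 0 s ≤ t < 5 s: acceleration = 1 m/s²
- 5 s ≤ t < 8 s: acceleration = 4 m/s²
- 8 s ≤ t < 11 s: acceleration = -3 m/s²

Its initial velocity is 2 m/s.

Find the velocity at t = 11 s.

Δv equals the area under the a-t graph; then v = v₀ + Δv.
0–5 s: 1 × 5 = 5 m/s
5–8 s: 4 × 3 = 12 m/s
8–11 s: -3 × 3 = -9 m/s
Δv = 8 m/s, so v(11) = 2 + (8) = 10 m/s.

10 m/s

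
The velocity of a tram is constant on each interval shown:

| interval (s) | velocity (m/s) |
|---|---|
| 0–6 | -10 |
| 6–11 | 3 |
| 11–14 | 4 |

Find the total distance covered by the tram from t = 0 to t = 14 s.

87 m

Total distance travelled is ∫|v| dt — sum the magnitudes of each area piece.
0–6 s: |-10| × 6 = 60 m
6–11 s: |3| × 5 = 15 m
11–14 s: |4| × 3 = 12 m
Total distance = 87 m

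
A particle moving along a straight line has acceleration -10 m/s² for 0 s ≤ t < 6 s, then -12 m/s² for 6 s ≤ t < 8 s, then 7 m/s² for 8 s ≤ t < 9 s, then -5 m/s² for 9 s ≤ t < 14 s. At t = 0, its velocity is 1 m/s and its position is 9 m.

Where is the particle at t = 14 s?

On each constant-a segment, Δv = aΔt and Δx = v₀Δt + ½aΔt²; chain segment to segment.
0–6 s: v starts 1 m/s; Δx = 1·6 + ½·-10·6² = -174 m; v ends -59 m/s.
6–8 s: v starts -59 m/s; Δx = -59·2 + ½·-12·2² = -142 m; v ends -83 m/s.
8–9 s: v starts -83 m/s; Δx = -83·1 + ½·7·1² = -79.5 m; v ends -76 m/s.
9–14 s: v starts -76 m/s; Δx = -76·5 + ½·-5·5² = -442.5 m; v ends -101 m/s.
x(14) = 9 + Σ Δx = -829 m.

-829 m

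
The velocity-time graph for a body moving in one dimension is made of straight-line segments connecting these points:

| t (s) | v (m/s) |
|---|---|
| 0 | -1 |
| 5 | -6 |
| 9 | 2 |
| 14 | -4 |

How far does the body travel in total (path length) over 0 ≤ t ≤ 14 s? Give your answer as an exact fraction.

215/6 m

Total distance travelled is ∫|v| dt — sum the magnitudes of each area piece.
0–5 s: |½(-1 + -6)(5)| = 17.5 m
5–9 s: v = 0 at t = 8 s; triangle areas 9 + 1 = 10 m
9–14 s: v = 0 at t = 32/3 s; triangle areas 5/3 + 20/3 = 25/3 m
Total distance = 215/6 m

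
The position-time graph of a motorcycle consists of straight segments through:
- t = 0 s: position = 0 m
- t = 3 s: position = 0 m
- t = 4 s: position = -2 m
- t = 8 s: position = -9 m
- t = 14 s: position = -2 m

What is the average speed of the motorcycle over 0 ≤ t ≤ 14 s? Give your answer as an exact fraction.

8/7 m/s

Average speed = (total path length)/(elapsed time); on a piecewise-linear x-t graph the path length is Σ|Δx|.
0–3 s: |Δx| = |0 − 0| = 0 m
3–4 s: |Δx| = |-2 − 0| = 2 m
4–8 s: |Δx| = |-9 − -2| = 7 m
8–14 s: |Δx| = |-2 − -9| = 7 m
Total path = 16 m; average speed = 16/14 = 8/7 m/s.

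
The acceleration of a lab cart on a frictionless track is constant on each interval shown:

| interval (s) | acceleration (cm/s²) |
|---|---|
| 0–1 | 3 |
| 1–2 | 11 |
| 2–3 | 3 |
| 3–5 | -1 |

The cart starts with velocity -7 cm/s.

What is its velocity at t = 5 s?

Δv equals the area under the a-t graph; then v = v₀ + Δv.
0–1 s: 3 × 1 = 3 cm/s
1–2 s: 11 × 1 = 11 cm/s
2–3 s: 3 × 1 = 3 cm/s
3–5 s: -1 × 2 = -2 cm/s
Δv = 15 cm/s, so v(5) = -7 + (15) = 8 cm/s.

8 cm/s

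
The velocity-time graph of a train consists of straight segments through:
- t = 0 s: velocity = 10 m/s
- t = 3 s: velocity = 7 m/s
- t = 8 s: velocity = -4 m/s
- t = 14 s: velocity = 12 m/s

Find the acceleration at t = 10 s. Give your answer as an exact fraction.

Acceleration is the slope of the v-t graph on 8–14 s: (12 − -4)/(14 − 8) = 8/3 m/s².

8/3 m/s²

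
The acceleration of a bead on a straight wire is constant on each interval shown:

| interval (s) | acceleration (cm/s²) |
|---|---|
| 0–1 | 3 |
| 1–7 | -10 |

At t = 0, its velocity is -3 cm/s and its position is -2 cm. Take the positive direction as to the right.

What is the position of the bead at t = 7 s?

On each constant-a segment, Δv = aΔt and Δx = v₀Δt + ½aΔt²; chain segment to segment.
0–1 s: v starts -3 cm/s; Δx = -3·1 + ½·3·1² = -1.5 cm; v ends 0 cm/s.
1–7 s: v starts 0 cm/s; Δx = 0·6 + ½·-10·6² = -180 cm; v ends -60 cm/s.
x(7) = -2 + Σ Δx = -183.5 cm.

-183.5 cm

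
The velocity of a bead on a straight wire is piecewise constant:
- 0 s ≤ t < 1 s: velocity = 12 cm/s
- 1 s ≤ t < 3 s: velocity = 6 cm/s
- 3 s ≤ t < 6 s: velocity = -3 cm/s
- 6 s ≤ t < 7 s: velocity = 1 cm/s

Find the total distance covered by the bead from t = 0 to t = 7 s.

34 cm

Distance (not displacement) is the total path length: add the absolute areas under v-t.
0–1 s: |12| × 1 = 12 cm
1–3 s: |6| × 2 = 12 cm
3–6 s: |-3| × 3 = 9 cm
6–7 s: |1| × 1 = 1 cm
Total distance = 34 cm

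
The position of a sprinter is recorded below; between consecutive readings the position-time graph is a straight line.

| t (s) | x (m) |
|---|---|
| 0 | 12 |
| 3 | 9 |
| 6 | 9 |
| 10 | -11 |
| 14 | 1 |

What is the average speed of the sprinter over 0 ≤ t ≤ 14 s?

Average speed = (total path length)/(elapsed time); on a piecewise-linear x-t graph the path length is Σ|Δx|.
0–3 s: |Δx| = |9 − 12| = 3 m
3–6 s: |Δx| = |9 − 9| = 0 m
6–10 s: |Δx| = |-11 − 9| = 20 m
10–14 s: |Δx| = |1 − -11| = 12 m
Total path = 35 m; average speed = 35/14 = 2.5 m/s.

2.5 m/s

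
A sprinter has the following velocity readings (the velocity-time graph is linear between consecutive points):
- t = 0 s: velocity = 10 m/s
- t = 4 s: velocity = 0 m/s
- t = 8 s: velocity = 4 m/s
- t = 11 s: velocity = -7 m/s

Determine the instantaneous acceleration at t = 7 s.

Acceleration is the slope of the v-t graph on 4–8 s: (4 − 0)/(8 − 4) = 1 m/s².

1 m/s²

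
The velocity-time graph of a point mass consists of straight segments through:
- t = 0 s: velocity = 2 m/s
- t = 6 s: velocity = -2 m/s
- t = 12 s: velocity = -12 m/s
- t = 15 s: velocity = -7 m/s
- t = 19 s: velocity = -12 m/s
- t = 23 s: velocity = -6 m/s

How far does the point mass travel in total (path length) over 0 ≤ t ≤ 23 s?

150.5 m

Total distance travelled is ∫|v| dt — sum the magnitudes of each area piece.
0–6 s: v = 0 at t = 3 s; triangle areas 3 + 3 = 6 m
6–12 s: |½(-2 + -12)(6)| = 42 m
12–15 s: |½(-12 + -7)(3)| = 28.5 m
15–19 s: |½(-7 + -12)(4)| = 38 m
19–23 s: |½(-12 + -6)(4)| = 36 m
Total distance = 150.5 m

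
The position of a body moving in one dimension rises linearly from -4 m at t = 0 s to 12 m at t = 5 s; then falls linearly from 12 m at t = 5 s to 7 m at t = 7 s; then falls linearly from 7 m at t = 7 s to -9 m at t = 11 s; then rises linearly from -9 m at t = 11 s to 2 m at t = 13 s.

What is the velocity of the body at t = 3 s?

3.2 m/s

Velocity is the slope of the x-t graph on 0–5 s: (12 − -4)/(5 − 0) = 3.2 m/s.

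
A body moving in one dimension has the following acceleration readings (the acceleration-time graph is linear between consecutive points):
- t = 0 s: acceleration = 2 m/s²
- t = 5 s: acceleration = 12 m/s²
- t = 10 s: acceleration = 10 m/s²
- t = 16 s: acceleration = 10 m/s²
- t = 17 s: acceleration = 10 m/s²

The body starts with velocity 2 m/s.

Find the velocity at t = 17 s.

Δv equals the area under the a-t graph; then v = v₀ + Δv.
0–5 s: ½(2 + 12)(5) = 35 m/s
5–10 s: ½(12 + 10)(5) = 55 m/s
10–16 s: 10 × 6 = 60 m/s
16–17 s: 10 × 1 = 10 m/s
Δv = 160 m/s, so v(17) = 2 + (160) = 162 m/s.

162 m/s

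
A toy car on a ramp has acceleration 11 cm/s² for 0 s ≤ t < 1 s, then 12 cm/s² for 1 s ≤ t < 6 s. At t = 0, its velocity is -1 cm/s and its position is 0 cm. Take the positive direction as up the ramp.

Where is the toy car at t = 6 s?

204.5 cm

On each constant-a segment, Δv = aΔt and Δx = v₀Δt + ½aΔt²; chain segment to segment.
0–1 s: v starts -1 cm/s; Δx = -1·1 + ½·11·1² = 4.5 cm; v ends 10 cm/s.
1–6 s: v starts 10 cm/s; Δx = 10·5 + ½·12·5² = 200 cm; v ends 70 cm/s.
x(6) = 0 + Σ Δx = 204.5 cm.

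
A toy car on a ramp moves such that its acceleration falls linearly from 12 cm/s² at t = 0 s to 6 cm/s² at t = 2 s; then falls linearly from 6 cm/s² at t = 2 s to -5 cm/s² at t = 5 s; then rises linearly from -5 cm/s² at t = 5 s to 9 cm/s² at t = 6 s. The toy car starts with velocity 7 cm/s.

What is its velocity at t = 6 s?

28.5 cm/s

Δv equals the area under the a-t graph; then v = v₀ + Δv.
0–2 s: ½(12 + 6)(2) = 18 cm/s
2–5 s: ½(6 + -5)(3) = 1.5 cm/s
5–6 s: ½(-5 + 9)(1) = 2 cm/s
Δv = 21.5 cm/s, so v(6) = 7 + (21.5) = 28.5 cm/s.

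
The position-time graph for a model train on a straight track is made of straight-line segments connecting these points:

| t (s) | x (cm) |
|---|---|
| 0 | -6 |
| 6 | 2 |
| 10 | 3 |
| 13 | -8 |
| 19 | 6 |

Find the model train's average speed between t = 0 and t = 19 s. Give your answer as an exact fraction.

34/19 cm/s

Average speed = (total path length)/(elapsed time); on a piecewise-linear x-t graph the path length is Σ|Δx|.
0–6 s: |Δx| = |2 − -6| = 8 cm
6–10 s: |Δx| = |3 − 2| = 1 cm
10–13 s: |Δx| = |-8 − 3| = 11 cm
13–19 s: |Δx| = |6 − -8| = 14 cm
Total path = 34 cm; average speed = 34/19 = 34/19 cm/s.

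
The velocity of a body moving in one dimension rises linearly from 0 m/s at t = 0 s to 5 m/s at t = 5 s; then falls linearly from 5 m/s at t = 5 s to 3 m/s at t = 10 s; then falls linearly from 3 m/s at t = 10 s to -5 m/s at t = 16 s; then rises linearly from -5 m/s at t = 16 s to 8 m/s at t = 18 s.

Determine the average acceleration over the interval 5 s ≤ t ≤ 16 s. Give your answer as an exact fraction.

-10/11 m/s²

Average acceleration = Δv/Δt = (-5 − 5)/(16 − 5) = -10/11 m/s².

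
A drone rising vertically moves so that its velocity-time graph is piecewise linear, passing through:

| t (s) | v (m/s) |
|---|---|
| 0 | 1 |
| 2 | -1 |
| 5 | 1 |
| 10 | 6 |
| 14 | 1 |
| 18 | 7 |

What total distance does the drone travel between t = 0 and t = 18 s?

50 m

Distance (not displacement) is the total path length: add the absolute areas under v-t.
0–2 s: v = 0 at t = 1 s; triangle areas 0.5 + 0.5 = 1 m
2–5 s: v = 0 at t = 3.5 s; triangle areas 0.75 + 0.75 = 1.5 m
5–10 s: |½(1 + 6)(5)| = 17.5 m
10–14 s: |½(6 + 1)(4)| = 14 m
14–18 s: |½(1 + 7)(4)| = 16 m
Total distance = 50 m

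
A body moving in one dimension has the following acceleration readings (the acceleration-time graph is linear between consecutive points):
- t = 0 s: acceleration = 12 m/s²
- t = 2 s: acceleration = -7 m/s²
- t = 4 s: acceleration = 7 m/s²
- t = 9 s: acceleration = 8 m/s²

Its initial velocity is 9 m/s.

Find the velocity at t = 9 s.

51.5 m/s

Δv equals the area under the a-t graph; then v = v₀ + Δv.
0–2 s: ½(12 + -7)(2) = 5 m/s
2–4 s: ½(-7 + 7)(2) = 0 m/s
4–9 s: ½(7 + 8)(5) = 37.5 m/s
Δv = 42.5 m/s, so v(9) = 9 + (42.5) = 51.5 m/s.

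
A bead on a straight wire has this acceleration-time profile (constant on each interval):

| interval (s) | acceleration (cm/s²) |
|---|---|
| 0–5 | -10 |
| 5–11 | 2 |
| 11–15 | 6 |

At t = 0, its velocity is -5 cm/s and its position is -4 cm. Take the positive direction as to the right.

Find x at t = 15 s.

-572 cm

On each constant-a segment, Δv = aΔt and Δx = v₀Δt + ½aΔt²; chain segment to segment.
0–5 s: v starts -5 cm/s; Δx = -5·5 + ½·-10·5² = -150 cm; v ends -55 cm/s.
5–11 s: v starts -55 cm/s; Δx = -55·6 + ½·2·6² = -294 cm; v ends -43 cm/s.
11–15 s: v starts -43 cm/s; Δx = -43·4 + ½·6·4² = -124 cm; v ends -19 cm/s.
x(15) = -4 + Σ Δx = -572 cm.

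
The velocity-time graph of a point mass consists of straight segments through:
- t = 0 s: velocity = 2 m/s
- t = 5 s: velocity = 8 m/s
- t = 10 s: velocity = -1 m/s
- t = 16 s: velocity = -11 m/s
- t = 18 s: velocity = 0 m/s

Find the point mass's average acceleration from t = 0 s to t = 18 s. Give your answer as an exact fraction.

-1/9 m/s²

Average acceleration = Δv/Δt = (0 − 2)/(18 − 0) = -1/9 m/s².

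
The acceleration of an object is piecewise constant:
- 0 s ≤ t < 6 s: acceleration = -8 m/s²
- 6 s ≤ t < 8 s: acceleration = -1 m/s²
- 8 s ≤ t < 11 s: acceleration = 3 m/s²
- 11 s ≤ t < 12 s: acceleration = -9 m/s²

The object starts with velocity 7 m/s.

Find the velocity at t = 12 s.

-43 m/s

Δv equals the area under the a-t graph; then v = v₀ + Δv.
0–6 s: -8 × 6 = -48 m/s
6–8 s: -1 × 2 = -2 m/s
8–11 s: 3 × 3 = 9 m/s
11–12 s: -9 × 1 = -9 m/s
Δv = -50 m/s, so v(12) = 7 + (-50) = -43 m/s.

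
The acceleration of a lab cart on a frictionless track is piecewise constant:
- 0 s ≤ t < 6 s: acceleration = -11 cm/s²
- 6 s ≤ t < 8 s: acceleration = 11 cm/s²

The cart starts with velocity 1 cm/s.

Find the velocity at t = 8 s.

Δv equals the area under the a-t graph; then v = v₀ + Δv.
0–6 s: -11 × 6 = -66 cm/s
6–8 s: 11 × 2 = 22 cm/s
Δv = -44 cm/s, so v(8) = 1 + (-44) = -43 cm/s.

-43 cm/s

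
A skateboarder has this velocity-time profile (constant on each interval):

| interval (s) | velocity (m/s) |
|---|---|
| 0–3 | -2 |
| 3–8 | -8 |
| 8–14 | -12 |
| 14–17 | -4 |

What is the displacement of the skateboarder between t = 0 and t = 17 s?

-130 m

Net displacement equals the area under the velocity-time graph (areas below the axis count negative).
0–3 s: -2 × 3 = -6 m
3–8 s: -8 × 5 = -40 m
8–14 s: -12 × 6 = -72 m
14–17 s: -4 × 3 = -12 m
Net displacement = -130 m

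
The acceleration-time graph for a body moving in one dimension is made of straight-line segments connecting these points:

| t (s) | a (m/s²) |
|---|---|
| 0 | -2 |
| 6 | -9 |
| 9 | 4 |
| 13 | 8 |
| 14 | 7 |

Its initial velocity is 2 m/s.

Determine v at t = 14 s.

Δv equals the area under the a-t graph; then v = v₀ + Δv.
0–6 s: ½(-2 + -9)(6) = -33 m/s
6–9 s: ½(-9 + 4)(3) = -7.5 m/s
9–13 s: ½(4 + 8)(4) = 24 m/s
13–14 s: ½(8 + 7)(1) = 7.5 m/s
Δv = -9 m/s, so v(14) = 2 + (-9) = -7 m/s.

-7 m/s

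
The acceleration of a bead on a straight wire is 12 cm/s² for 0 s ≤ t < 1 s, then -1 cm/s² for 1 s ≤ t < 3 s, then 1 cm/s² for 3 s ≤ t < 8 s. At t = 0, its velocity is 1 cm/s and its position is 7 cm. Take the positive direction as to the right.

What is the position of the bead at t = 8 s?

On each constant-a segment, Δv = aΔt and Δx = v₀Δt + ½aΔt²; chain segment to segment.
0–1 s: v starts 1 cm/s; Δx = 1·1 + ½·12·1² = 7 cm; v ends 13 cm/s.
1–3 s: v starts 13 cm/s; Δx = 13·2 + ½·-1·2² = 24 cm; v ends 11 cm/s.
3–8 s: v starts 11 cm/s; Δx = 11·5 + ½·1·5² = 67.5 cm; v ends 16 cm/s.
x(8) = 7 + Σ Δx = 105.5 cm.

105.5 cm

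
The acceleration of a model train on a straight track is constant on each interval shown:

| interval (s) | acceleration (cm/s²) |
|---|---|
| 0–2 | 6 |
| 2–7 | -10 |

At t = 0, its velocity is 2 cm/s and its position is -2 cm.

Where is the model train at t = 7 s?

-41 cm

On each constant-a segment, Δv = aΔt and Δx = v₀Δt + ½aΔt²; chain segment to segment.
0–2 s: v starts 2 cm/s; Δx = 2·2 + ½·6·2² = 16 cm; v ends 14 cm/s.
2–7 s: v starts 14 cm/s; Δx = 14·5 + ½·-10·5² = -55 cm; v ends -36 cm/s.
x(7) = -2 + Σ Δx = -41 cm.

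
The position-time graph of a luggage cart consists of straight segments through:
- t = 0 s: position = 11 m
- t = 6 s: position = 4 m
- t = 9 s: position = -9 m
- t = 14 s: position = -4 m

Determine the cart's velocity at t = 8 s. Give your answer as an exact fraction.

Velocity is the slope of the x-t graph on 6–9 s: (-9 − 4)/(9 − 6) = -13/3 m/s.

-13/3 m/s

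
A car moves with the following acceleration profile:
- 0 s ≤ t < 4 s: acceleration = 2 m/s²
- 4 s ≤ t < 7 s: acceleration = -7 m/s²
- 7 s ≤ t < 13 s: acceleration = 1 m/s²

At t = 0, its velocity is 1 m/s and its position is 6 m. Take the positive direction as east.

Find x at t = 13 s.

-32.5 m

On each constant-a segment, Δv = aΔt and Δx = v₀Δt + ½aΔt²; chain segment to segment.
0–4 s: v starts 1 m/s; Δx = 1·4 + ½·2·4² = 20 m; v ends 9 m/s.
4–7 s: v starts 9 m/s; Δx = 9·3 + ½·-7·3² = -4.5 m; v ends -12 m/s.
7–13 s: v starts -12 m/s; Δx = -12·6 + ½·1·6² = -54 m; v ends -6 m/s.
x(13) = 6 + Σ Δx = -32.5 m.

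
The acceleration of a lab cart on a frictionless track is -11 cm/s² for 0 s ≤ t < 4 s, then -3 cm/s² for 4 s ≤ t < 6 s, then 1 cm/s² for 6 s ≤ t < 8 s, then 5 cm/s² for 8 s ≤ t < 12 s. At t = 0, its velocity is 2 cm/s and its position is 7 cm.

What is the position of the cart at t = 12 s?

On each constant-a segment, Δv = aΔt and Δx = v₀Δt + ½aΔt²; chain segment to segment.
0–4 s: v starts 2 cm/s; Δx = 2·4 + ½·-11·4² = -80 cm; v ends -42 cm/s.
4–6 s: v starts -42 cm/s; Δx = -42·2 + ½·-3·2² = -90 cm; v ends -48 cm/s.
6–8 s: v starts -48 cm/s; Δx = -48·2 + ½·1·2² = -94 cm; v ends -46 cm/s.
8–12 s: v starts -46 cm/s; Δx = -46·4 + ½·5·4² = -144 cm; v ends -26 cm/s.
x(12) = 7 + Σ Δx = -401 cm.

-401 cm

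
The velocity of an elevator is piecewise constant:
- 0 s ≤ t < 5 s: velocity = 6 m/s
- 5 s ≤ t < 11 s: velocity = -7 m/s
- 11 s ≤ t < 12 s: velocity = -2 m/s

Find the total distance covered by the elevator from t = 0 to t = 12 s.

74 m

Total distance travelled is ∫|v| dt — sum the magnitudes of each area piece.
0–5 s: |6| × 5 = 30 m
5–11 s: |-7| × 6 = 42 m
11–12 s: |-2| × 1 = 2 m
Total distance = 74 m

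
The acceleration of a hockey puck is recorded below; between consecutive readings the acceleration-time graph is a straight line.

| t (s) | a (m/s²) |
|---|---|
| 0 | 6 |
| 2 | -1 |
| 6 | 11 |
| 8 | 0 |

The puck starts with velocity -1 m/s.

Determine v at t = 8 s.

Δv equals the area under the a-t graph; then v = v₀ + Δv.
0–2 s: ½(6 + -1)(2) = 5 m/s
2–6 s: ½(-1 + 11)(4) = 20 m/s
6–8 s: ½(11 + 0)(2) = 11 m/s
Δv = 36 m/s, so v(8) = -1 + (36) = 35 m/s.

35 m/s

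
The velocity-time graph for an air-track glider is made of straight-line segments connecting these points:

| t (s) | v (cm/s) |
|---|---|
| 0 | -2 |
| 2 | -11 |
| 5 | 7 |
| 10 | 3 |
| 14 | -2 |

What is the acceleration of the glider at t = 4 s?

6 cm/s²

Acceleration is the slope of the v-t graph on 2–5 s: (7 − -11)/(5 − 2) = 6 cm/s².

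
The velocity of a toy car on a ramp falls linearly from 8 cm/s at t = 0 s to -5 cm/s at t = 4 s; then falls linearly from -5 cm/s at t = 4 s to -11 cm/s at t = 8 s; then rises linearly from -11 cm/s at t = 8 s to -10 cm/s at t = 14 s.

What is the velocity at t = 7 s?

On 4–8 s the graph is linear from -5 to -11 cm/s: v(7) = -5 + (-11 − -5)·(7 − 4)/(8 − 4) = -9.5 cm/s.

-9.5 cm/s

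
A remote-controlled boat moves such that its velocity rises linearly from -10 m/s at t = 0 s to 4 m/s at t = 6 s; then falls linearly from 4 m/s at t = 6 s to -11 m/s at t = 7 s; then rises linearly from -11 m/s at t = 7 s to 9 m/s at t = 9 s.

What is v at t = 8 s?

-1 m/s

On 7–9 s the graph is linear from -11 to 9 m/s: v(8) = -11 + (9 − -11)·(8 − 7)/(9 − 7) = -1 m/s.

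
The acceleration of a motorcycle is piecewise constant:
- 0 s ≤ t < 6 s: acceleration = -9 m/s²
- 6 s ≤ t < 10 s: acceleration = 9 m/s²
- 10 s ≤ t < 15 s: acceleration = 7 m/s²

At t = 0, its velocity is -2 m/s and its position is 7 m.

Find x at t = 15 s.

-331.5 m

On each constant-a segment, Δv = aΔt and Δx = v₀Δt + ½aΔt²; chain segment to segment.
0–6 s: v starts -2 m/s; Δx = -2·6 + ½·-9·6² = -174 m; v ends -56 m/s.
6–10 s: v starts -56 m/s; Δx = -56·4 + ½·9·4² = -152 m; v ends -20 m/s.
10–15 s: v starts -20 m/s; Δx = -20·5 + ½·7·5² = -12.5 m; v ends 15 m/s.
x(15) = 7 + Σ Δx = -331.5 m.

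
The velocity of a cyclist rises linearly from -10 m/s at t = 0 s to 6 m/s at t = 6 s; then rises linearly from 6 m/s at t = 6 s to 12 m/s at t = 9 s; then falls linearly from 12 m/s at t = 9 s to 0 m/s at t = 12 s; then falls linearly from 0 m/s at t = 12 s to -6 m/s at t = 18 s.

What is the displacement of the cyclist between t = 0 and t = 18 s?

15 m

Net displacement equals the area under the velocity-time graph (areas below the axis count negative).
0–6 s: ½(-10 + 6)(6) = -12 m
6–9 s: ½(6 + 12)(3) = 27 m
9–12 s: ½(12 + 0)(3) = 18 m
12–18 s: ½(0 + -6)(6) = -18 m
Net displacement = 15 m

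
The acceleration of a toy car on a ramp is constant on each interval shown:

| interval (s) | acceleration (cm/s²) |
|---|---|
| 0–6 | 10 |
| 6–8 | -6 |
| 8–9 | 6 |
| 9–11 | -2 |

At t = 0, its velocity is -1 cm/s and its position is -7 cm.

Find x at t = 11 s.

425 cm

On each constant-a segment, Δv = aΔt and Δx = v₀Δt + ½aΔt²; chain segment to segment.
0–6 s: v starts -1 cm/s; Δx = -1·6 + ½·10·6² = 174 cm; v ends 59 cm/s.
6–8 s: v starts 59 cm/s; Δx = 59·2 + ½·-6·2² = 106 cm; v ends 47 cm/s.
8–9 s: v starts 47 cm/s; Δx = 47·1 + ½·6·1² = 50 cm; v ends 53 cm/s.
9–11 s: v starts 53 cm/s; Δx = 53·2 + ½·-2·2² = 102 cm; v ends 49 cm/s.
x(11) = -7 + Σ Δx = 425 cm.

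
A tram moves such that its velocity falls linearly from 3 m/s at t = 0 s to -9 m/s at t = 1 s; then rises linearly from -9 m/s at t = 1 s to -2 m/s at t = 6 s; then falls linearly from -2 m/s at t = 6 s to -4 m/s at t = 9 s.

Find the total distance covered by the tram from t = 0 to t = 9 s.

40.25 m

Distance (not displacement) is the total path length: add the absolute areas under v-t.
0–1 s: v = 0 at t = 0.25 s; triangle areas 0.375 + 3.375 = 3.75 m
1–6 s: |½(-9 + -2)(5)| = 27.5 m
6–9 s: |½(-2 + -4)(3)| = 9 m
Total distance = 40.25 m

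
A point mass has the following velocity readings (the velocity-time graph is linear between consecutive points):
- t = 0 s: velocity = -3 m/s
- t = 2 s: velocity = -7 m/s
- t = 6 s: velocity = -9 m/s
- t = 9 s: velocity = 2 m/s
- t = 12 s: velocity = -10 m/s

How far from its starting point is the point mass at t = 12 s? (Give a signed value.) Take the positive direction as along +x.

Displacement is the signed area under the v-t curve.
0–2 s: ½(-3 + -7)(2) = -10 m
2–6 s: ½(-7 + -9)(4) = -32 m
6–9 s: ½(-9 + 2)(3) = -10.5 m
9–12 s: ½(2 + -10)(3) = -12 m
Net displacement = -64.5 m

-64.5 m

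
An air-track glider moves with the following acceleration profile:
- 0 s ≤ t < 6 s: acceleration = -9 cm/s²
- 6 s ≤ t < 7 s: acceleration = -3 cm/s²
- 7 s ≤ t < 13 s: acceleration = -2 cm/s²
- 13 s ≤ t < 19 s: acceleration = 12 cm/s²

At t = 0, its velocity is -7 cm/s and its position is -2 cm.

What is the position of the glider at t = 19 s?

On each constant-a segment, Δv = aΔt and Δx = v₀Δt + ½aΔt²; chain segment to segment.
0–6 s: v starts -7 cm/s; Δx = -7·6 + ½·-9·6² = -204 cm; v ends -61 cm/s.
6–7 s: v starts -61 cm/s; Δx = -61·1 + ½·-3·1² = -62.5 cm; v ends -64 cm/s.
7–13 s: v starts -64 cm/s; Δx = -64·6 + ½·-2·6² = -420 cm; v ends -76 cm/s.
13–19 s: v starts -76 cm/s; Δx = -76·6 + ½·12·6² = -240 cm; v ends -4 cm/s.
x(19) = -2 + Σ Δx = -928.5 cm.

-928.5 cm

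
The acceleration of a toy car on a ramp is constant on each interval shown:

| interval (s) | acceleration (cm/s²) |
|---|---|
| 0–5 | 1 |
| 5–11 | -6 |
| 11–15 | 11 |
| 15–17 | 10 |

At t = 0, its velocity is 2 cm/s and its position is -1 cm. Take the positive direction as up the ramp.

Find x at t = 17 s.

-22.5 cm

On each constant-a segment, Δv = aΔt and Δx = v₀Δt + ½aΔt²; chain segment to segment.
0–5 s: v starts 2 cm/s; Δx = 2·5 + ½·1·5² = 22.5 cm; v ends 7 cm/s.
5–11 s: v starts 7 cm/s; Δx = 7·6 + ½·-6·6² = -66 cm; v ends -29 cm/s.
11–15 s: v starts -29 cm/s; Δx = -29·4 + ½·11·4² = -28 cm; v ends 15 cm/s.
15–17 s: v starts 15 cm/s; Δx = 15·2 + ½·10·2² = 50 cm; v ends 35 cm/s.
x(17) = -1 + Σ Δx = -22.5 cm.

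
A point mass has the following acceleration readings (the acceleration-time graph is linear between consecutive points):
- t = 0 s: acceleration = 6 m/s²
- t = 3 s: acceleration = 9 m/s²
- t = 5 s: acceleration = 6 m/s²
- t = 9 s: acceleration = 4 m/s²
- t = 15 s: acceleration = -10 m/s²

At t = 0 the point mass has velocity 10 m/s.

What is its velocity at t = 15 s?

49.5 m/s

Δv equals the area under the a-t graph; then v = v₀ + Δv.
0–3 s: ½(6 + 9)(3) = 22.5 m/s
3–5 s: ½(9 + 6)(2) = 15 m/s
5–9 s: ½(6 + 4)(4) = 20 m/s
9–15 s: ½(4 + -10)(6) = -18 m/s
Δv = 39.5 m/s, so v(15) = 10 + (39.5) = 49.5 m/s.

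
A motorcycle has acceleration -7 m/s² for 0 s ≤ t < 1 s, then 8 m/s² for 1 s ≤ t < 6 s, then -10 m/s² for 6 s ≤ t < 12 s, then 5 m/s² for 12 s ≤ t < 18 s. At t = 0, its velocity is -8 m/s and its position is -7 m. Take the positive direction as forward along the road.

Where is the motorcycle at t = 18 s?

On each constant-a segment, Δv = aΔt and Δx = v₀Δt + ½aΔt²; chain segment to segment.
0–1 s: v starts -8 m/s; Δx = -8·1 + ½·-7·1² = -11.5 m; v ends -15 m/s.
1–6 s: v starts -15 m/s; Δx = -15·5 + ½·8·5² = 25 m; v ends 25 m/s.
6–12 s: v starts 25 m/s; Δx = 25·6 + ½·-10·6² = -30 m; v ends -35 m/s.
12–18 s: v starts -35 m/s; Δx = -35·6 + ½·5·6² = -120 m; v ends -5 m/s.
x(18) = -7 + Σ Δx = -143.5 m.

-143.5 m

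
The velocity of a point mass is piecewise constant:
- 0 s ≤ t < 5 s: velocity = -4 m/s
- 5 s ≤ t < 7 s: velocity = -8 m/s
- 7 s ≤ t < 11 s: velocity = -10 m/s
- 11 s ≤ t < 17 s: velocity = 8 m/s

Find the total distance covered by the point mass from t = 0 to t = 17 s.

124 m

Total distance travelled is ∫|v| dt — sum the magnitudes of each area piece.
0–5 s: |-4| × 5 = 20 m
5–7 s: |-8| × 2 = 16 m
7–11 s: |-10| × 4 = 40 m
11–17 s: |8| × 6 = 48 m
Total distance = 124 m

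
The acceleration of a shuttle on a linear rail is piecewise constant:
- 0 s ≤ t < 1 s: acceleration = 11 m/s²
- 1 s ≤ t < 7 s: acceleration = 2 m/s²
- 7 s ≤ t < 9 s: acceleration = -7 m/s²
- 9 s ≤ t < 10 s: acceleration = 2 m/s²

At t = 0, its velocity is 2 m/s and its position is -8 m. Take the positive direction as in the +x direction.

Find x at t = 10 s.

161.5 m

On each constant-a segment, Δv = aΔt and Δx = v₀Δt + ½aΔt²; chain segment to segment.
0–1 s: v starts 2 m/s; Δx = 2·1 + ½·11·1² = 7.5 m; v ends 13 m/s.
1–7 s: v starts 13 m/s; Δx = 13·6 + ½·2·6² = 114 m; v ends 25 m/s.
7–9 s: v starts 25 m/s; Δx = 25·2 + ½·-7·2² = 36 m; v ends 11 m/s.
9–10 s: v starts 11 m/s; Δx = 11·1 + ½·2·1² = 12 m; v ends 13 m/s.
x(10) = -8 + Σ Δx = 161.5 m.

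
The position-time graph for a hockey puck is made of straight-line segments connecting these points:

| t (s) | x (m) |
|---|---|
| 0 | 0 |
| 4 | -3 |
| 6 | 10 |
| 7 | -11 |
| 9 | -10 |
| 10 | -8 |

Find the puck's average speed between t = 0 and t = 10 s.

Average speed = (total path length)/(elapsed time); on a piecewise-linear x-t graph the path length is Σ|Δx|.
0–4 s: |Δx| = |-3 − 0| = 3 m
4–6 s: |Δx| = |10 − -3| = 13 m
6–7 s: |Δx| = |-11 − 10| = 21 m
7–9 s: |Δx| = |-10 − -11| = 1 m
9–10 s: |Δx| = |-8 − -10| = 2 m
Total path = 40 m; average speed = 40/10 = 4 m/s.

4 m/s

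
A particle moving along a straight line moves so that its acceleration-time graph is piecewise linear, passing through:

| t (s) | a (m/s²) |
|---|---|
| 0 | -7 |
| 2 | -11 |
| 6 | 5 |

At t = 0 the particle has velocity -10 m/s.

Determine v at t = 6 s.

-40 m/s

Δv equals the area under the a-t graph; then v = v₀ + Δv.
0–2 s: ½(-7 + -11)(2) = -18 m/s
2–6 s: ½(-11 + 5)(4) = -12 m/s
Δv = -30 m/s, so v(6) = -10 + (-30) = -40 m/s.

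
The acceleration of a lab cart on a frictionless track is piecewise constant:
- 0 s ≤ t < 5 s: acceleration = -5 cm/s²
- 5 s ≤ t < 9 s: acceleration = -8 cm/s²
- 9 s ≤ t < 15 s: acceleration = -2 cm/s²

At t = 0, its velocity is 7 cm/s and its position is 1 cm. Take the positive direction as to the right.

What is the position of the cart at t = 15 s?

On each constant-a segment, Δv = aΔt and Δx = v₀Δt + ½aΔt²; chain segment to segment.
0–5 s: v starts 7 cm/s; Δx = 7·5 + ½·-5·5² = -27.5 cm; v ends -18 cm/s.
5–9 s: v starts -18 cm/s; Δx = -18·4 + ½·-8·4² = -136 cm; v ends -50 cm/s.
9–15 s: v starts -50 cm/s; Δx = -50·6 + ½·-2·6² = -336 cm; v ends -62 cm/s.
x(15) = 1 + Σ Δx = -498.5 cm.

-498.5 cm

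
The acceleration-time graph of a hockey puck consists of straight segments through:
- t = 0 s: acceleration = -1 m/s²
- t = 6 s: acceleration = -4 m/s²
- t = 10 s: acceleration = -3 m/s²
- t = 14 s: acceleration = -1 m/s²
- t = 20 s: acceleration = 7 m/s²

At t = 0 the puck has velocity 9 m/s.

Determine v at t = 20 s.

Δv equals the area under the a-t graph; then v = v₀ + Δv.
0–6 s: ½(-1 + -4)(6) = -15 m/s
6–10 s: ½(-4 + -3)(4) = -14 m/s
10–14 s: ½(-3 + -1)(4) = -8 m/s
14–20 s: ½(-1 + 7)(6) = 18 m/s
Δv = -19 m/s, so v(20) = 9 + (-19) = -10 m/s.

-10 m/s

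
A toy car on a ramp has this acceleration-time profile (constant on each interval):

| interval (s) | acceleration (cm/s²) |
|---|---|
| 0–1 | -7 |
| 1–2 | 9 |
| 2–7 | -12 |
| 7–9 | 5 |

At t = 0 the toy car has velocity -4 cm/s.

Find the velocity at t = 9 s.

Δv equals the area under the a-t graph; then v = v₀ + Δv.
0–1 s: -7 × 1 = -7 cm/s
1–2 s: 9 × 1 = 9 cm/s
2–7 s: -12 × 5 = -60 cm/s
7–9 s: 5 × 2 = 10 cm/s
Δv = -48 cm/s, so v(9) = -4 + (-48) = -52 cm/s.

-52 cm/s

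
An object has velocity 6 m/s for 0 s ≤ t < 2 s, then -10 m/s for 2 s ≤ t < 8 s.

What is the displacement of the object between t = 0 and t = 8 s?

-48 m

Net displacement equals the area under the velocity-time graph (areas below the axis count negative).
0–2 s: 6 × 2 = 12 m
2–8 s: -10 × 6 = -60 m
Net displacement = -48 m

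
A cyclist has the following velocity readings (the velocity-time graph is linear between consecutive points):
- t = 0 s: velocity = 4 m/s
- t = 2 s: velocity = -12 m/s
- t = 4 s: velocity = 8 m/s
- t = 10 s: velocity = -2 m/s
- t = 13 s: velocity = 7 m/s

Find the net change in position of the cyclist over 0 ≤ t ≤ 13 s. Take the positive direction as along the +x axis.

Displacement is the signed area under the v-t curve.
0–2 s: ½(4 + -12)(2) = -8 m
2–4 s: ½(-12 + 8)(2) = -4 m
4–10 s: ½(8 + -2)(6) = 18 m
10–13 s: ½(-2 + 7)(3) = 7.5 m
Net displacement = 13.5 m

13.5 m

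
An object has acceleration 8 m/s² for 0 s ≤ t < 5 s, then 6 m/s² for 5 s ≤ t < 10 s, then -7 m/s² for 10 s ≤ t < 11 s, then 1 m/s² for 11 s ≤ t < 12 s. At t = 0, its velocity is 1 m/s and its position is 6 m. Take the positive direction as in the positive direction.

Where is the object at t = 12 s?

On each constant-a segment, Δv = aΔt and Δx = v₀Δt + ½aΔt²; chain segment to segment.
0–5 s: v starts 1 m/s; Δx = 1·5 + ½·8·5² = 105 m; v ends 41 m/s.
5–10 s: v starts 41 m/s; Δx = 41·5 + ½·6·5² = 280 m; v ends 71 m/s.
10–11 s: v starts 71 m/s; Δx = 71·1 + ½·-7·1² = 67.5 m; v ends 64 m/s.
11–12 s: v starts 64 m/s; Δx = 64·1 + ½·1·1² = 64.5 m; v ends 65 m/s.
x(12) = 6 + Σ Δx = 523 m.

523 m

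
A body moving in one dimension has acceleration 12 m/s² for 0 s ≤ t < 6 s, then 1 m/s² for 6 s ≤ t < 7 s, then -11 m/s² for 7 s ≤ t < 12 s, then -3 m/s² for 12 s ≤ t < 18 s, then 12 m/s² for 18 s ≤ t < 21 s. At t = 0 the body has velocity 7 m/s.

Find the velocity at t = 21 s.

Δv equals the area under the a-t graph; then v = v₀ + Δv.
0–6 s: 12 × 6 = 72 m/s
6–7 s: 1 × 1 = 1 m/s
7–12 s: -11 × 5 = -55 m/s
12–18 s: -3 × 6 = -18 m/s
18–21 s: 12 × 3 = 36 m/s
Δv = 36 m/s, so v(21) = 7 + (36) = 43 m/s.

43 m/s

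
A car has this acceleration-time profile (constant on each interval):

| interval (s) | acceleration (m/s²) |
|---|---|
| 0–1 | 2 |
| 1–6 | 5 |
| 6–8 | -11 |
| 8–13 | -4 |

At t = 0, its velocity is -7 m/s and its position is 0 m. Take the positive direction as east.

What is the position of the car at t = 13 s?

-10.5 m

On each constant-a segment, Δv = aΔt and Δx = v₀Δt + ½aΔt²; chain segment to segment.
0–1 s: v starts -7 m/s; Δx = -7·1 + ½·2·1² = -6 m; v ends -5 m/s.
1–6 s: v starts -5 m/s; Δx = -5·5 + ½·5·5² = 37.5 m; v ends 20 m/s.
6–8 s: v starts 20 m/s; Δx = 20·2 + ½·-11·2² = 18 m; v ends -2 m/s.
8–13 s: v starts -2 m/s; Δx = -2·5 + ½·-4·5² = -60 m; v ends -22 m/s.
x(13) = 0 + Σ Δx = -10.5 m.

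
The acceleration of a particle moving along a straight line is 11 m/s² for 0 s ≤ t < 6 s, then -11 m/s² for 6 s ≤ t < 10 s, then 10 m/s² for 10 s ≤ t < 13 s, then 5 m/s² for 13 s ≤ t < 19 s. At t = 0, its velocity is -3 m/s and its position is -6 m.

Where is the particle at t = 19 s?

824 m

On each constant-a segment, Δv = aΔt and Δx = v₀Δt + ½aΔt²; chain segment to segment.
0–6 s: v starts -3 m/s; Δx = -3·6 + ½·11·6² = 180 m; v ends 63 m/s.
6–10 s: v starts 63 m/s; Δx = 63·4 + ½·-11·4² = 164 m; v ends 19 m/s.
10–13 s: v starts 19 m/s; Δx = 19·3 + ½·10·3² = 102 m; v ends 49 m/s.
13–19 s: v starts 49 m/s; Δx = 49·6 + ½·5·6² = 384 m; v ends 79 m/s.
x(19) = -6 + Σ Δx = 824 m.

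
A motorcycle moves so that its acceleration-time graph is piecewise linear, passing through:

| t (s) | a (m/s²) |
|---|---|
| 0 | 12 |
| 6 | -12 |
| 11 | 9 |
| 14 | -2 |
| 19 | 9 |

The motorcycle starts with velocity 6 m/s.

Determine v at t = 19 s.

26.5 m/s

Δv equals the area under the a-t graph; then v = v₀ + Δv.
0–6 s: ½(12 + -12)(6) = 0 m/s
6–11 s: ½(-12 + 9)(5) = -7.5 m/s
11–14 s: ½(9 + -2)(3) = 10.5 m/s
14–19 s: ½(-2 + 9)(5) = 17.5 m/s
Δv = 20.5 m/s, so v(19) = 6 + (20.5) = 26.5 m/s.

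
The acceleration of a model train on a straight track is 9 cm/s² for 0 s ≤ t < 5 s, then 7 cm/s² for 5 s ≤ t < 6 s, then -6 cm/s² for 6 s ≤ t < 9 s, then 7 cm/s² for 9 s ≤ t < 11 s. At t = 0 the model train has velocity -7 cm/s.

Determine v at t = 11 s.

41 cm/s

Δv equals the area under the a-t graph; then v = v₀ + Δv.
0–5 s: 9 × 5 = 45 cm/s
5–6 s: 7 × 1 = 7 cm/s
6–9 s: -6 × 3 = -18 cm/s
9–11 s: 7 × 2 = 14 cm/s
Δv = 48 cm/s, so v(11) = -7 + (48) = 41 cm/s.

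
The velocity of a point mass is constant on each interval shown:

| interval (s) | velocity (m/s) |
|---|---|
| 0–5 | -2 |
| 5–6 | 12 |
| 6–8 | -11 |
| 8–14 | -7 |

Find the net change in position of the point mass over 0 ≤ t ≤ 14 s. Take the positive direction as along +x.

Displacement is the signed area under the v-t curve.
0–5 s: -2 × 5 = -10 m
5–6 s: 12 × 1 = 12 m
6–8 s: -11 × 2 = -22 m
8–14 s: -7 × 6 = -42 m
Net displacement = -62 m

-62 m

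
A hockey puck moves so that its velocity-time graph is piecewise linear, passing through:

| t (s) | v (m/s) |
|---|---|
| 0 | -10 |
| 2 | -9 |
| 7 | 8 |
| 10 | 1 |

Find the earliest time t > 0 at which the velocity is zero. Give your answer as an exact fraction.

t = 79/17 s

v changes sign on 2–7 s (from -9 to 8); the graph is linear there, so v = 0 at t = 2 + (9)·(7 − 2)/(8 − -9) = 79/17 s.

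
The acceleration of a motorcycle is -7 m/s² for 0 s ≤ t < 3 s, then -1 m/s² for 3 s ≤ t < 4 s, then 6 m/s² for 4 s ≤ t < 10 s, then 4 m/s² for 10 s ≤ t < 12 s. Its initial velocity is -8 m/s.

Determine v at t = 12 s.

Δv equals the area under the a-t graph; then v = v₀ + Δv.
0–3 s: -7 × 3 = -21 m/s
3–4 s: -1 × 1 = -1 m/s
4–10 s: 6 × 6 = 36 m/s
10–12 s: 4 × 2 = 8 m/s
Δv = 22 m/s, so v(12) = -8 + (22) = 14 m/s.

14 m/s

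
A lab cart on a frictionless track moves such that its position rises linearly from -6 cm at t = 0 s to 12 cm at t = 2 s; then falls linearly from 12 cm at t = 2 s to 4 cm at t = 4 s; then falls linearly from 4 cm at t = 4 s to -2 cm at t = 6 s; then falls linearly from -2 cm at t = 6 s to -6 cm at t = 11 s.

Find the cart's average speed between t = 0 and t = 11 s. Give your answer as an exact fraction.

36/11 cm/s

Average speed = (total path length)/(elapsed time); on a piecewise-linear x-t graph the path length is Σ|Δx|.
0–2 s: |Δx| = |12 − -6| = 18 cm
2–4 s: |Δx| = |4 − 12| = 8 cm
4–6 s: |Δx| = |-2 − 4| = 6 cm
6–11 s: |Δx| = |-6 − -2| = 4 cm
Total path = 36 cm; average speed = 36/11 = 36/11 cm/s.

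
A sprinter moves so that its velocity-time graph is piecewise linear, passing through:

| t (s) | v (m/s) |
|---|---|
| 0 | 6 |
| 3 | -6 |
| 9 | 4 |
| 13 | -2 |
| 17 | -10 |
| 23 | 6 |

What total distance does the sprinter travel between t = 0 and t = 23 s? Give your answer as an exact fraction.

Total distance travelled is ∫|v| dt — sum the magnitudes of each area piece.
0–3 s: v = 0 at t = 1.5 s; triangle areas 4.5 + 4.5 = 9 m
3–9 s: v = 0 at t = 6.6 s; triangle areas 10.8 + 4.8 = 15.6 m
9–13 s: v = 0 at t = 35/3 s; triangle areas 16/3 + 4/3 = 20/3 m
13–17 s: |½(-2 + -10)(4)| = 24 m
17–23 s: v = 0 at t = 20.75 s; triangle areas 18.75 + 6.75 = 25.5 m
Total distance = 2423/30 m

2423/30 m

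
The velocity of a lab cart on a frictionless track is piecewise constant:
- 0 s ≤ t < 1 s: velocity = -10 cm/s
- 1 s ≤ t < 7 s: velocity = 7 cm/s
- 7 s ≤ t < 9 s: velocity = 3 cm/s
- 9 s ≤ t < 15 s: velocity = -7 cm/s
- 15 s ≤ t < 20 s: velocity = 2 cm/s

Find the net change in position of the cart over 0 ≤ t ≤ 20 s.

6 cm

Net displacement equals the area under the velocity-time graph (areas below the axis count negative).
0–1 s: -10 × 1 = -10 cm
1–7 s: 7 × 6 = 42 cm
7–9 s: 3 × 2 = 6 cm
9–15 s: -7 × 6 = -42 cm
15–20 s: 2 × 5 = 10 cm
Net displacement = 6 cm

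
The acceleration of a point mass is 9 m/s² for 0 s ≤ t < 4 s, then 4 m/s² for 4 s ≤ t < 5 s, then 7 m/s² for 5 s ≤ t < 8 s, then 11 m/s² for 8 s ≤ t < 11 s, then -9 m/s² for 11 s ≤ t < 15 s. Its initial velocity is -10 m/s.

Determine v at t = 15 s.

Δv equals the area under the a-t graph; then v = v₀ + Δv.
0–4 s: 9 × 4 = 36 m/s
4–5 s: 4 × 1 = 4 m/s
5–8 s: 7 × 3 = 21 m/s
8–11 s: 11 × 3 = 33 m/s
11–15 s: -9 × 4 = -36 m/s
Δv = 58 m/s, so v(15) = -10 + (58) = 48 m/s.

48 m/s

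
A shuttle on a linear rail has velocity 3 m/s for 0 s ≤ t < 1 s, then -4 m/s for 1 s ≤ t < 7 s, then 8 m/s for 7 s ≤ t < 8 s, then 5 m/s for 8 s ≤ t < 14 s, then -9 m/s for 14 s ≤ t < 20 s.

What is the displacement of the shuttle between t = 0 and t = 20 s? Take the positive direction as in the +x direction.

-37 m

Net displacement equals the area under the velocity-time graph (areas below the axis count negative).
0–1 s: 3 × 1 = 3 m
1–7 s: -4 × 6 = -24 m
7–8 s: 8 × 1 = 8 m
8–14 s: 5 × 6 = 30 m
14–20 s: -9 × 6 = -54 m
Net displacement = -37 m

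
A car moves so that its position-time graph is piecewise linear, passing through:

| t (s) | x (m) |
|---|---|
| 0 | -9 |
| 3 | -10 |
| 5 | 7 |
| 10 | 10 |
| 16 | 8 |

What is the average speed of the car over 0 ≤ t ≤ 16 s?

1.4375 m/s

Average speed = (total path length)/(elapsed time); on a piecewise-linear x-t graph the path length is Σ|Δx|.
0–3 s: |Δx| = |-10 − -9| = 1 m
3–5 s: |Δx| = |7 − -10| = 17 m
5–10 s: |Δx| = |10 − 7| = 3 m
10–16 s: |Δx| = |8 − 10| = 2 m
Total path = 23 m; average speed = 23/16 = 1.4375 m/s.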